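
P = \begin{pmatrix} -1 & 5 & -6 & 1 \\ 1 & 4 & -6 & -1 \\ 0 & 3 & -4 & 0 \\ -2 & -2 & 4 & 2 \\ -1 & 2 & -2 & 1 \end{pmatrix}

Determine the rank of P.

2

Row reduce to echelon form.
R2 ← R2 + R1: [0, 9, -12, 0]
R4 ← R4 − (2)·R1: [0, -12, 16, 0]
R5 ← R5 − R1: [0, -3, 4, 0]
R3 ← R3 − (1/3)·R2: [0, 0, 0, 0]
R4 ← R4 + (4/3)·R2: [0, 0, 0, 0]
R5 ← R5 + (1/3)·R2: [0, 0, 0, 0]
Echelon form has 2 nonzero rows, so rank(P) = 2.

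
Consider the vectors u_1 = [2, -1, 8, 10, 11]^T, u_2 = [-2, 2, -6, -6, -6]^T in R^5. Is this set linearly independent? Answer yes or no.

Form the matrix with these vectors as rows and row reduce.
R2 ← R2 + R1: [0, 1, 2, 4, 5]
2 nonzero rows, so the 2 vectors span a space of dimension 2.
Since 2 = 2, the vectors are linearly independent.

yes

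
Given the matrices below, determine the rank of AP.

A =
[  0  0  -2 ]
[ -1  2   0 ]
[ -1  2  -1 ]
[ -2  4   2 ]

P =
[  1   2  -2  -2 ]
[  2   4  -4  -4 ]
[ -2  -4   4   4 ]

1

First compute AP:
[[  4,   8,  -8,  -8],
 [  3,   6,  -6,  -6],
 [  5,  10, -10, -10],
 [  2,   4,  -4,  -4]]
Now row reduce the product.
R2 ← R2 − (3/4)·R1: [0, 0, 0, 0]
R3 ← R3 − (5/4)·R1: [0, 0, 0, 0]
R4 ← R4 − (1/2)·R1: [0, 0, 0, 0]
1 nonzero row, so rank(AP) = 1.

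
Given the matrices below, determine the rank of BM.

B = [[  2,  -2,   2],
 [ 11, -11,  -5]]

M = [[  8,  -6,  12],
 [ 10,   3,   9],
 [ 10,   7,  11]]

First compute BM:
[[ 16,  -4,  28],
 [-72, -134, -22]]
Now row reduce the product.
R2 ← R2 + (9/2)·R1: [0, -152, 104]
2 nonzero rows, so rank(BM) = 2.

2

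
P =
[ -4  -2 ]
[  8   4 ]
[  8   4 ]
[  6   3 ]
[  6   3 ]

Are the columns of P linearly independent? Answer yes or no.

Row reduce P to echelon form.
R2 ← R2 + (2)·R1: [0, 0]
R3 ← R3 + (2)·R1: [0, 0]
R4 ← R4 + (3/2)·R1: [0, 0]
R5 ← R5 + (3/2)·R1: [0, 0]
1 pivot among 2 columns.
Only 1 < 2 pivot columns, so the columns are linearly dependent.

no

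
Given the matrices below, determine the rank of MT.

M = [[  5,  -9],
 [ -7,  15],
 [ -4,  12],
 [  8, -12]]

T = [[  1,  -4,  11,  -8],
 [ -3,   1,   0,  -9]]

2

First compute MT:
[[ 32, -29,  55,  41],
 [-52,  43, -77, -79],
 [-40,  28, -44, -76],
 [ 44, -44,  88,  44]]
Now row reduce the product.
R2 ← R2 + (13/8)·R1: [0, -33/8, 99/8, -99/8]
R3 ← R3 + (5/4)·R1: [0, -33/4, 99/4, -99/4]
R4 ← R4 − (11/8)·R1: [0, -33/8, 99/8, -99/8]
R3 ← R3 − (2)·R2: [0, 0, 0, 0]
R4 ← R4 − R2: [0, 0, 0, 0]
2 nonzero rows, so rank(MT) = 2.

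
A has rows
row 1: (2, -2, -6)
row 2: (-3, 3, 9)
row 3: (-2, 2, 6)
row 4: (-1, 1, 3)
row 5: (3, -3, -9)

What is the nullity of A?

Row reduce to echelon form.
R2 ← R2 + (3/2)·R1: [0, 0, 0]
R3 ← R3 + R1: [0, 0, 0]
R4 ← R4 + (1/2)·R1: [0, 0, 0]
R5 ← R5 − (3/2)·R1: [0, 0, 0]
1 nonzero row, so rank(A) = 1.
A has 3 columns; by rank–nullity, nullity = 3 − 1 = 2.

2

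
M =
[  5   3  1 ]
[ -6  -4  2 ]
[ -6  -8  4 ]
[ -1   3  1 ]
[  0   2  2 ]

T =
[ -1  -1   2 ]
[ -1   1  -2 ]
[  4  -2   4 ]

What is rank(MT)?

2

First compute MT:
[[ -4,  -4,   8],
 [ 18,  -2,   4],
 [ 30, -10,  20],
 [  2,   2,  -4],
 [  6,  -2,   4]]
Now row reduce the product.
R2 ← R2 + (9/2)·R1: [0, -20, 40]
R3 ← R3 + (15/2)·R1: [0, -40, 80]
R4 ← R4 + (1/2)·R1: [0, 0, 0]
R5 ← R5 + (3/2)·R1: [0, -8, 16]
R3 ← R3 − (2)·R2: [0, 0, 0]
R5 ← R5 − (2/5)·R2: [0, 0, 0]
2 nonzero rows, so rank(MT) = 2.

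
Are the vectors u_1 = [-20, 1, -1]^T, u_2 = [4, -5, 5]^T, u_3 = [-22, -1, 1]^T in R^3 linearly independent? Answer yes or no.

Form the matrix with these vectors as rows and row reduce.
R2 ← R2 + (1/5)·R1: [0, -24/5, 24/5]
R3 ← R3 − (11/10)·R1: [0, -21/10, 21/10]
R3 ← R3 − (7/16)·R2: [0, 0, 0]
2 nonzero rows, so the 3 vectors span a space of dimension 2.
Since 2 < 3, the vectors are linearly dependent.

no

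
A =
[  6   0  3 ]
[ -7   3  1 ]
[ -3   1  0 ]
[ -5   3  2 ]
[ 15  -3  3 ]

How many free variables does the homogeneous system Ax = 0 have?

Row reduce to echelon form.
R2 ← R2 + (7/6)·R1: [0, 3, 9/2]
R3 ← R3 + (1/2)·R1: [0, 1, 3/2]
R4 ← R4 + (5/6)·R1: [0, 3, 9/2]
R5 ← R5 − (5/2)·R1: [0, -3, -9/2]
R3 ← R3 − (1/3)·R2: [0, 0, 0]
R4 ← R4 − R2: [0, 0, 0]
R5 ← R5 + R2: [0, 0, 0]
2 nonzero rows, so rank(A) = 2.
A has 3 columns; by rank–nullity, nullity = 3 − 2 = 1.

1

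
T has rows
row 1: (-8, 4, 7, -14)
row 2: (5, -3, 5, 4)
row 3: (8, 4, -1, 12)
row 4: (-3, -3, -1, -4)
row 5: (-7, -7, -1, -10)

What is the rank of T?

3

Row reduce to echelon form.
R2 ← R2 + (5/8)·R1: [0, -1/2, 75/8, -19/4]
R3 ← R3 + R1: [0, 8, 6, -2]
R4 ← R4 − (3/8)·R1: [0, -9/2, -29/8, 5/4]
R5 ← R5 − (7/8)·R1: [0, -21/2, -57/8, 9/4]
R3 ← R3 + (16)·R2: [0, 0, 156, -78]
R4 ← R4 − (9)·R2: [0, 0, -88, 44]
R5 ← R5 − (21)·R2: [0, 0, -204, 102]
R4 ← R4 + (22/39)·R3: [0, 0, 0, 0]
R5 ← R5 + (17/13)·R3: [0, 0, 0, 0]
Echelon form has 3 nonzero rows, so rank(T) = 3.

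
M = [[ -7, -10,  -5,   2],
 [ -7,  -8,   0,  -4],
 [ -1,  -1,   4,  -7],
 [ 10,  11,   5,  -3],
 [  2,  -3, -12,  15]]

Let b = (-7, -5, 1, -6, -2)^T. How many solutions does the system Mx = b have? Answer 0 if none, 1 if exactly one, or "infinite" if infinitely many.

0

Row reduce the augmented matrix [M | b].
R2 ← R2 − R1: [0, 2, 5, -6, 2]
R3 ← R3 − (1/7)·R1: [0, 3/7, 33/7, -51/7, 2]
R4 ← R4 + (10/7)·R1: [0, -23/7, -15/7, -1/7, -16]
R5 ← R5 + (2/7)·R1: [0, -41/7, -94/7, 109/7, -4]
R3 ← R3 − (3/14)·R2: [0, 0, 51/14, -6, 11/7]
R4 ← R4 + (23/14)·R2: [0, 0, 85/14, -10, -89/7]
R5 ← R5 + (41/14)·R2: [0, 0, 17/14, -2, 13/7]
R4 ← R4 − (5/3)·R3: [0, 0, 0, 0, -46/3]
R5 ← R5 − (1/3)·R3: [0, 0, 0, 0, 4/3]
R5 ← R5 + (2/23)·R4: [0, 0, 0, 0, 0]
The echelon form has 4 nonzero rows; the last pivot sits in the augmented column, so rank(M) = 3 but rank([M|b]) = 4.
Since the ranks differ, the system is inconsistent.
It has no solutions.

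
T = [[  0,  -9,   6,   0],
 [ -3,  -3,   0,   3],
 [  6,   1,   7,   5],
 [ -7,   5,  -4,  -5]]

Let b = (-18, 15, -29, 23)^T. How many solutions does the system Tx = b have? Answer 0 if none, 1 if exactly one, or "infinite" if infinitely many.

1

Row reduce the augmented matrix [T | b].
Swap R1 ↔ R2
R3 ← R3 + (2)·R1: [0, -5, 7, 11, 1]
R4 ← R4 − (7/3)·R1: [0, 12, -4, -12, -12]
R3 ← R3 − (5/9)·R2: [0, 0, 11/3, 11, 11]
R4 ← R4 + (4/3)·R2: [0, 0, 4, -12, -36]
R4 ← R4 − (12/11)·R3: [0, 0, 0, -24, -48]
The echelon form has 4 nonzero rows, and every pivot lies in the first 4 columns, so rank(T) = rank([T|b]) = 4.
The system is consistent.
rank = 4 = number of unknowns, so the solution is unique.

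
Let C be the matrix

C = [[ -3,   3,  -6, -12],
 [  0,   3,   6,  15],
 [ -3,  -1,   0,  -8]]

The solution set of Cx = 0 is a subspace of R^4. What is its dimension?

Row reduce to echelon form.
R3 ← R3 − R1: [0, -4, 6, 4]
R3 ← R3 + (4/3)·R2: [0, 0, 14, 24]
3 nonzero rows, so rank(C) = 3.
C has 4 columns; by rank–nullity, nullity = 4 − 3 = 1.

1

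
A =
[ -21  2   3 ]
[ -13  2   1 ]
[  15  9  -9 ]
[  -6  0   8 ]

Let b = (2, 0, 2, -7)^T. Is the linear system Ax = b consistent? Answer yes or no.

Row reduce the augmented matrix [A | b].
R2 ← R2 − (13/21)·R1: [0, 16/21, -6/7, -26/21]
R3 ← R3 + (5/7)·R1: [0, 73/7, -48/7, 24/7]
R4 ← R4 − (2/7)·R1: [0, -4/7, 50/7, -53/7]
R3 ← R3 − (219/16)·R2: [0, 0, 39/8, 163/8]
R4 ← R4 + (3/4)·R2: [0, 0, 13/2, -17/2]
R4 ← R4 − (4/3)·R3: [0, 0, 0, -107/3]
The echelon form has 4 nonzero rows; the last pivot sits in the augmented column, so rank(A) = 3 but rank([A|b]) = 4.
Since the ranks differ, the system is inconsistent.

no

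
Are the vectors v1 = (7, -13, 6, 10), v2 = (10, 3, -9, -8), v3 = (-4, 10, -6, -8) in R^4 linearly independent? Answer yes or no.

Form the matrix with these vectors as rows and row reduce.
R2 ← R2 − (10/7)·R1: [0, 151/7, -123/7, -156/7]
R3 ← R3 + (4/7)·R1: [0, 18/7, -18/7, -16/7]
R3 ← R3 − (18/151)·R2: [0, 0, -72/151, 56/151]
3 nonzero rows, so the 3 vectors span a space of dimension 3.
Since 3 = 3, the vectors are linearly independent.

yes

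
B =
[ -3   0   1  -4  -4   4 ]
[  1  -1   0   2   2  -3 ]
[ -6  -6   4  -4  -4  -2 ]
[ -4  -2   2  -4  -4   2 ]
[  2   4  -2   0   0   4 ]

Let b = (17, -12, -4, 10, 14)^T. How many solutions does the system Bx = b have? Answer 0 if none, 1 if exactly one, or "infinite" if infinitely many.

Row reduce the augmented matrix [B | b].
R2 ← R2 + (1/3)·R1: [0, -1, 1/3, 2/3, 2/3, -5/3, -19/3]
R3 ← R3 − (2)·R1: [0, -6, 2, 4, 4, -10, -38]
R4 ← R4 − (4/3)·R1: [0, -2, 2/3, 4/3, 4/3, -10/3, -38/3]
R5 ← R5 + (2/3)·R1: [0, 4, -4/3, -8/3, -8/3, 20/3, 76/3]
R3 ← R3 − (6)·R2: [0, 0, 0, 0, 0, 0, 0]
R4 ← R4 − (2)·R2: [0, 0, 0, 0, 0, 0, 0]
R5 ← R5 + (4)·R2: [0, 0, 0, 0, 0, 0, 0]
The echelon form has 2 nonzero rows, and every pivot lies in the first 6 columns, so rank(B) = rank([B|b]) = 2.
The system is consistent.
rank = 2 < 6 unknowns, so there are infinitely many solutions.

infinite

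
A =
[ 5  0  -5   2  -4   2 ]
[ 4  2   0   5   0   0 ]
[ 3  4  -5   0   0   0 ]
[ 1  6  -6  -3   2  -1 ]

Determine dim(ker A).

3

Row reduce to echelon form.
R2 ← R2 − (4/5)·R1: [0, 2, 4, 17/5, 16/5, -8/5]
R3 ← R3 − (3/5)·R1: [0, 4, -2, -6/5, 12/5, -6/5]
R4 ← R4 − (1/5)·R1: [0, 6, -5, -17/5, 14/5, -7/5]
R3 ← R3 − (2)·R2: [0, 0, -10, -8, -4, 2]
R4 ← R4 − (3)·R2: [0, 0, -17, -68/5, -34/5, 17/5]
R4 ← R4 − (17/10)·R3: [0, 0, 0, 0, 0, 0]
3 nonzero rows, so rank(A) = 3.
A has 6 columns; by rank–nullity, nullity = 6 − 3 = 3.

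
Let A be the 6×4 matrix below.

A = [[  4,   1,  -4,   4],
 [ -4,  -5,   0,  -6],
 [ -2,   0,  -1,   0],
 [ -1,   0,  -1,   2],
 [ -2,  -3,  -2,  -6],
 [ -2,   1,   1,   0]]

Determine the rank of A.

4

Row reduce to echelon form.
R2 ← R2 + R1: [0, -4, -4, -2]
R3 ← R3 + (1/2)·R1: [0, 1/2, -3, 2]
R4 ← R4 + (1/4)·R1: [0, 1/4, -2, 3]
R5 ← R5 + (1/2)·R1: [0, -5/2, -4, -4]
R6 ← R6 + (1/2)·R1: [0, 3/2, -1, 2]
R3 ← R3 + (1/8)·R2: [0, 0, -7/2, 7/4]
R4 ← R4 + (1/16)·R2: [0, 0, -9/4, 23/8]
R5 ← R5 − (5/8)·R2: [0, 0, -3/2, -11/4]
R6 ← R6 + (3/8)·R2: [0, 0, -5/2, 5/4]
R4 ← R4 − (9/14)·R3: [0, 0, 0, 7/4]
R5 ← R5 − (3/7)·R3: [0, 0, 0, -7/2]
R6 ← R6 − (5/7)·R3: [0, 0, 0, 0]
R5 ← R5 + (2)·R4: [0, 0, 0, 0]
Echelon form has 4 nonzero rows, so rank(A) = 4.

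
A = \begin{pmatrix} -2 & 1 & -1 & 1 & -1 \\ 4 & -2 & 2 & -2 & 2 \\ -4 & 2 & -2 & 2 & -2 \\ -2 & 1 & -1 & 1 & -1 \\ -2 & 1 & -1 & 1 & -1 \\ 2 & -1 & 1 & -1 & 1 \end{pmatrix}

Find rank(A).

Row reduce to echelon form.
R2 ← R2 + (2)·R1: [0, 0, 0, 0, 0]
R3 ← R3 − (2)·R1: [0, 0, 0, 0, 0]
R4 ← R4 − R1: [0, 0, 0, 0, 0]
R5 ← R5 − R1: [0, 0, 0, 0, 0]
R6 ← R6 + R1: [0, 0, 0, 0, 0]
Echelon form has 1 nonzero row, so rank(A) = 1.

1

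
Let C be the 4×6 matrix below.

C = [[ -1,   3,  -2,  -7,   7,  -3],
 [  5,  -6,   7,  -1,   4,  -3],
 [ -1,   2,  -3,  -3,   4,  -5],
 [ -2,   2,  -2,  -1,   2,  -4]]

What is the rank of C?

Row reduce to echelon form.
R2 ← R2 + (5)·R1: [0, 9, -3, -36, 39, -18]
R3 ← R3 − R1: [0, -1, -1, 4, -3, -2]
R4 ← R4 − (2)·R1: [0, -4, 2, 13, -12, 2]
R3 ← R3 + (1/9)·R2: [0, 0, -4/3, 0, 4/3, -4]
R4 ← R4 + (4/9)·R2: [0, 0, 2/3, -3, 16/3, -6]
R4 ← R4 + (1/2)·R3: [0, 0, 0, -3, 6, -8]
Echelon form has 4 nonzero rows, so rank(C) = 4.

4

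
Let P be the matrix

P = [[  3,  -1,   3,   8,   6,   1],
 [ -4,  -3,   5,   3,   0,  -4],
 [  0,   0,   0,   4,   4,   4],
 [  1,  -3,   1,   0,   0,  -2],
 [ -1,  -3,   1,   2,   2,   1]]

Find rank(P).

Row reduce to echelon form.
R2 ← R2 + (4/3)·R1: [0, -13/3, 9, 41/3, 8, -8/3]
R4 ← R4 − (1/3)·R1: [0, -8/3, 0, -8/3, -2, -7/3]
R5 ← R5 + (1/3)·R1: [0, -10/3, 2, 14/3, 4, 4/3]
R4 ← R4 − (8/13)·R2: [0, 0, -72/13, -144/13, -90/13, -9/13]
R5 ← R5 − (10/13)·R2: [0, 0, -64/13, -76/13, -28/13, 44/13]
Swap R3 ↔ R4
R5 ← R5 − (8/9)·R3: [0, 0, 0, 4, 4, 4]
R5 ← R5 − R4: [0, 0, 0, 0, 0, 0]
Echelon form has 4 nonzero rows, so rank(P) = 4.

4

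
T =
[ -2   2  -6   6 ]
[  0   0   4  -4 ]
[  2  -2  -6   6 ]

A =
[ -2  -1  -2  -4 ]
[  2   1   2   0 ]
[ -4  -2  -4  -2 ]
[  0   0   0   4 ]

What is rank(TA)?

First compute TA:
[[ 32,  16,  32,  44],
 [-16,  -8, -16, -24],
 [ 16,   8,  16,  28]]
Now row reduce the product.
R2 ← R2 + (1/2)·R1: [0, 0, 0, -2]
R3 ← R3 − (1/2)·R1: [0, 0, 0, 6]
R3 ← R3 + (3)·R2: [0, 0, 0, 0]
2 nonzero rows, so rank(TA) = 2.

2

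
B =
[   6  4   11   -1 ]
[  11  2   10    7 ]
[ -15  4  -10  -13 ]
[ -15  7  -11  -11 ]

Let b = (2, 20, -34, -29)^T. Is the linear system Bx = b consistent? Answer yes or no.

Row reduce the augmented matrix [B | b].
R2 ← R2 − (11/6)·R1: [0, -16/3, -61/6, 53/6, 49/3]
R3 ← R3 + (5/2)·R1: [0, 14, 35/2, -31/2, -29]
R4 ← R4 + (5/2)·R1: [0, 17, 33/2, -27/2, -24]
R3 ← R3 + (21/8)·R2: [0, 0, -147/16, 123/16, 111/8]
R4 ← R4 + (51/16)·R2: [0, 0, -509/32, 469/32, 449/16]
R4 ← R4 − (509/294)·R3: [0, 0, 0, 66/49, 198/49]
The echelon form has 4 nonzero rows, and every pivot lies in the first 4 columns, so rank(B) = rank([B|b]) = 4.
The system is consistent.

yes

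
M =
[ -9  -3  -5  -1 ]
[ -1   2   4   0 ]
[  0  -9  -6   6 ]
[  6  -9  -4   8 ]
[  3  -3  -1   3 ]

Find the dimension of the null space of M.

Row reduce to echelon form.
R2 ← R2 − (1/9)·R1: [0, 7/3, 41/9, 1/9]
R4 ← R4 + (2/3)·R1: [0, -11, -22/3, 22/3]
R5 ← R5 + (1/3)·R1: [0, -4, -8/3, 8/3]
R3 ← R3 + (27/7)·R2: [0, 0, 81/7, 45/7]
R4 ← R4 + (33/7)·R2: [0, 0, 99/7, 55/7]
R5 ← R5 + (12/7)·R2: [0, 0, 36/7, 20/7]
R4 ← R4 − (11/9)·R3: [0, 0, 0, 0]
R5 ← R5 − (4/9)·R3: [0, 0, 0, 0]
3 nonzero rows, so rank(M) = 3.
M has 4 columns; by rank–nullity, nullity = 4 − 3 = 1.

1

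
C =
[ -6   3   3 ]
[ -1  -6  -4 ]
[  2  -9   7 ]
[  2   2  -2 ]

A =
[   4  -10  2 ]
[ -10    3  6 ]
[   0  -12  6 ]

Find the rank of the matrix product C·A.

First compute CA:
[[-54,  33,  24],
 [ 56,  40, -62],
 [ 98, -131,  -8],
 [-12,  10,   4]]
Now row reduce the product.
R2 ← R2 + (28/27)·R1: [0, 668/9, -334/9]
R3 ← R3 + (49/27)·R1: [0, -640/9, 320/9]
R4 ← R4 − (2/9)·R1: [0, 8/3, -4/3]
R3 ← R3 + (160/167)·R2: [0, 0, 0]
R4 ← R4 − (6/167)·R2: [0, 0, 0]
2 nonzero rows, so rank(CA) = 2.

2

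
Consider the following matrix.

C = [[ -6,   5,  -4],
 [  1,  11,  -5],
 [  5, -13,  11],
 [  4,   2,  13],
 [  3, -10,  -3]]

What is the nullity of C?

0

Row reduce to echelon form.
R2 ← R2 + (1/6)·R1: [0, 71/6, -17/3]
R3 ← R3 + (5/6)·R1: [0, -53/6, 23/3]
R4 ← R4 + (2/3)·R1: [0, 16/3, 31/3]
R5 ← R5 + (1/2)·R1: [0, -15/2, -5]
R3 ← R3 + (53/71)·R2: [0, 0, 244/71]
R4 ← R4 − (32/71)·R2: [0, 0, 915/71]
R5 ← R5 + (45/71)·R2: [0, 0, -610/71]
R4 ← R4 − (15/4)·R3: [0, 0, 0]
R5 ← R5 + (5/2)·R3: [0, 0, 0]
3 nonzero rows, so rank(C) = 3.
C has 3 columns; by rank–nullity, nullity = 3 − 3 = 0.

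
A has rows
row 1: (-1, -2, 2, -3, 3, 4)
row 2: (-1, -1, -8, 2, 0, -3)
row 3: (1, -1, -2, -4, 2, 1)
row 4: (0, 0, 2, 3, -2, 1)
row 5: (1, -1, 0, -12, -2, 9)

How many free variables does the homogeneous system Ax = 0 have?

1

Row reduce to echelon form.
R2 ← R2 − R1: [0, 1, -10, 5, -3, -7]
R3 ← R3 + R1: [0, -3, 0, -7, 5, 5]
R5 ← R5 + R1: [0, -3, 2, -15, 1, 13]
R3 ← R3 + (3)·R2: [0, 0, -30, 8, -4, -16]
R5 ← R5 + (3)·R2: [0, 0, -28, 0, -8, -8]
R4 ← R4 + (1/15)·R3: [0, 0, 0, 53/15, -34/15, -1/15]
R5 ← R5 − (14/15)·R3: [0, 0, 0, -112/15, -64/15, 104/15]
R5 ← R5 + (112/53)·R4: [0, 0, 0, 0, -480/53, 360/53]
5 nonzero rows, so rank(A) = 5.
A has 6 columns; by rank–nullity, nullity = 6 − 5 = 1.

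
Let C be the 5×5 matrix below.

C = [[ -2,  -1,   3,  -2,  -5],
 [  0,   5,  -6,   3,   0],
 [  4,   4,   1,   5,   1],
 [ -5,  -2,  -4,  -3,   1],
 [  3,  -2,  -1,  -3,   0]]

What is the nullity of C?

1

Row reduce to echelon form.
R3 ← R3 + (2)·R1: [0, 2, 7, 1, -9]
R4 ← R4 − (5/2)·R1: [0, 1/2, -23/2, 2, 27/2]
R5 ← R5 + (3/2)·R1: [0, -7/2, 7/2, -6, -15/2]
R3 ← R3 − (2/5)·R2: [0, 0, 47/5, -1/5, -9]
R4 ← R4 − (1/10)·R2: [0, 0, -109/10, 17/10, 27/2]
R5 ← R5 + (7/10)·R2: [0, 0, -7/10, -39/10, -15/2]
R4 ← R4 + (109/94)·R3: [0, 0, 0, 69/47, 144/47]
R5 ← R5 + (7/94)·R3: [0, 0, 0, -184/47, -384/47]
R5 ← R5 + (8/3)·R4: [0, 0, 0, 0, 0]
4 nonzero rows, so rank(C) = 4.
C has 5 columns; by rank–nullity, nullity = 5 − 4 = 1.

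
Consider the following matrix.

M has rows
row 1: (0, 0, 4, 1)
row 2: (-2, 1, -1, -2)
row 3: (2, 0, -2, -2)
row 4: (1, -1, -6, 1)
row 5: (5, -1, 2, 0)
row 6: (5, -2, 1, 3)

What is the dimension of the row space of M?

Row reduce to echelon form.
Swap R1 ↔ R2
R3 ← R3 + R1: [0, 1, -3, -4]
R4 ← R4 + (1/2)·R1: [0, -1/2, -13/2, 0]
R5 ← R5 + (5/2)·R1: [0, 3/2, -1/2, -5]
R6 ← R6 + (5/2)·R1: [0, 1/2, -3/2, -2]
Swap R2 ↔ R3
R4 ← R4 + (1/2)·R2: [0, 0, -8, -2]
R5 ← R5 − (3/2)·R2: [0, 0, 4, 1]
R6 ← R6 − (1/2)·R2: [0, 0, 0, 0]
R4 ← R4 + (2)·R3: [0, 0, 0, 0]
R5 ← R5 − R3: [0, 0, 0, 0]
Echelon form has 3 nonzero rows, so rank(M) = 3.
The row space has dimension equal to the rank: 3.

3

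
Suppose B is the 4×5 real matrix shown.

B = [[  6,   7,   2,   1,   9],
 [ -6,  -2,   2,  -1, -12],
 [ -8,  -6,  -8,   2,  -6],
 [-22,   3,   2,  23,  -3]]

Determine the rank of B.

Row reduce to echelon form.
R2 ← R2 + R1: [0, 5, 4, 0, -3]
R3 ← R3 + (4/3)·R1: [0, 10/3, -16/3, 10/3, 6]
R4 ← R4 + (11/3)·R1: [0, 86/3, 28/3, 80/3, 30]
R3 ← R3 − (2/3)·R2: [0, 0, -8, 10/3, 8]
R4 ← R4 − (86/15)·R2: [0, 0, -68/5, 80/3, 236/5]
R4 ← R4 − (17/10)·R3: [0, 0, 0, 21, 168/5]
Echelon form has 4 nonzero rows, so rank(B) = 4.

4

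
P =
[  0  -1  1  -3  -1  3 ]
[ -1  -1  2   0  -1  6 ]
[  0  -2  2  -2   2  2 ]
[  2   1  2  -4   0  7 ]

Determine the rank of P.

4

Row reduce to echelon form.
Swap R1 ↔ R2
R4 ← R4 + (2)·R1: [0, -1, 6, -4, -2, 19]
R3 ← R3 − (2)·R2: [0, 0, 0, 4, 4, -4]
R4 ← R4 − R2: [0, 0, 5, -1, -1, 16]
Swap R3 ↔ R4
Echelon form has 4 nonzero rows, so rank(P) = 4.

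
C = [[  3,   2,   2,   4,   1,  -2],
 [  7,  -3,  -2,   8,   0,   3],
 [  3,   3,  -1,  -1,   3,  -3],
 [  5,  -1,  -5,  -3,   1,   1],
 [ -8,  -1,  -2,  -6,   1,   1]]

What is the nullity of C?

Row reduce to echelon form.
R2 ← R2 − (7/3)·R1: [0, -23/3, -20/3, -4/3, -7/3, 23/3]
R3 ← R3 − R1: [0, 1, -3, -5, 2, -1]
R4 ← R4 − (5/3)·R1: [0, -13/3, -25/3, -29/3, -2/3, 13/3]
R5 ← R5 + (8/3)·R1: [0, 13/3, 10/3, 14/3, 11/3, -13/3]
R3 ← R3 + (3/23)·R2: [0, 0, -89/23, -119/23, 39/23, 0]
R4 ← R4 − (13/23)·R2: [0, 0, -105/23, -205/23, 15/23, 0]
R5 ← R5 + (13/23)·R2: [0, 0, -10/23, 90/23, 54/23, 0]
R4 ← R4 − (105/89)·R3: [0, 0, 0, -250/89, -120/89, 0]
R5 ← R5 − (10/89)·R3: [0, 0, 0, 400/89, 192/89, 0]
R5 ← R5 + (8/5)·R4: [0, 0, 0, 0, 0, 0]
4 nonzero rows, so rank(C) = 4.
C has 6 columns; by rank–nullity, nullity = 6 − 4 = 2.

2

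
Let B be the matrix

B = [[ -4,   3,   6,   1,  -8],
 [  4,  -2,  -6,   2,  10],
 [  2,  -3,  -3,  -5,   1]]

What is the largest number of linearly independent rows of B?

2

Row reduce to echelon form.
R2 ← R2 + R1: [0, 1, 0, 3, 2]
R3 ← R3 + (1/2)·R1: [0, -3/2, 0, -9/2, -3]
R3 ← R3 + (3/2)·R2: [0, 0, 0, 0, 0]
Echelon form has 2 nonzero rows, so rank(B) = 2.
The rank gives the maximum number of linearly independent rows: 2.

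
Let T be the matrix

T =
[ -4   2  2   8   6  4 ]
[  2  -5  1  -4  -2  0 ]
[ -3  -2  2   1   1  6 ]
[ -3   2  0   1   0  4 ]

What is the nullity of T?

Row reduce to echelon form.
R2 ← R2 + (1/2)·R1: [0, -4, 2, 0, 1, 2]
R3 ← R3 − (3/4)·R1: [0, -7/2, 1/2, -5, -7/2, 3]
R4 ← R4 − (3/4)·R1: [0, 1/2, -3/2, -5, -9/2, 1]
R3 ← R3 − (7/8)·R2: [0, 0, -5/4, -5, -35/8, 5/4]
R4 ← R4 + (1/8)·R2: [0, 0, -5/4, -5, -35/8, 5/4]
R4 ← R4 − R3: [0, 0, 0, 0, 0, 0]
3 nonzero rows, so rank(T) = 3.
T has 6 columns; by rank–nullity, nullity = 6 − 3 = 3.

3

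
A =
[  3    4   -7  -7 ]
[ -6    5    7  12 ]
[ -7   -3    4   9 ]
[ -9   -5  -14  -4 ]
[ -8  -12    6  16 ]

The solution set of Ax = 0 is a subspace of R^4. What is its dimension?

Row reduce to echelon form.
R2 ← R2 + (2)·R1: [0, 13, -7, -2]
R3 ← R3 + (7/3)·R1: [0, 19/3, -37/3, -22/3]
R4 ← R4 + (3)·R1: [0, 7, -35, -25]
R5 ← R5 + (8/3)·R1: [0, -4/3, -38/3, -8/3]
R3 ← R3 − (19/39)·R2: [0, 0, -116/13, -248/39]
R4 ← R4 − (7/13)·R2: [0, 0, -406/13, -311/13]
R5 ← R5 + (4/39)·R2: [0, 0, -174/13, -112/39]
R4 ← R4 − (7/2)·R3: [0, 0, 0, -5/3]
R5 ← R5 − (3/2)·R3: [0, 0, 0, 20/3]
R5 ← R5 + (4)·R4: [0, 0, 0, 0]
4 nonzero rows, so rank(A) = 4.
A has 4 columns; by rank–nullity, nullity = 4 − 4 = 0.

0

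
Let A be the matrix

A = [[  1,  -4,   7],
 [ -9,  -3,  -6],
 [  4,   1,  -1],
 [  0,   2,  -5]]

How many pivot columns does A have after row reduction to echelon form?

Row reduce to echelon form.
R2 ← R2 + (9)·R1: [0, -39, 57]
R3 ← R3 − (4)·R1: [0, 17, -29]
R3 ← R3 + (17/39)·R2: [0, 0, -54/13]
R4 ← R4 + (2/39)·R2: [0, 0, -27/13]
R4 ← R4 − (1/2)·R3: [0, 0, 0]
Echelon form has 3 nonzero rows, so rank(A) = 3.
Each nonzero row contributes one pivot column: 3 pivot columns.

3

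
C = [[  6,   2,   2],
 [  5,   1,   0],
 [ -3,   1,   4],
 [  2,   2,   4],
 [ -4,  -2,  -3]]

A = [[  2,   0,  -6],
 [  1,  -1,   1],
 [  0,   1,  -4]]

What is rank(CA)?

First compute CA:
[[ 14,   0, -42],
 [ 11,  -1, -29],
 [ -5,   3,   3],
 [  6,   2, -26],
 [-10,  -1,  34]]
Now row reduce the product.
R2 ← R2 − (11/14)·R1: [0, -1, 4]
R3 ← R3 + (5/14)·R1: [0, 3, -12]
R4 ← R4 − (3/7)·R1: [0, 2, -8]
R5 ← R5 + (5/7)·R1: [0, -1, 4]
R3 ← R3 + (3)·R2: [0, 0, 0]
R4 ← R4 + (2)·R2: [0, 0, 0]
R5 ← R5 − R2: [0, 0, 0]
2 nonzero rows, so rank(CA) = 2.

2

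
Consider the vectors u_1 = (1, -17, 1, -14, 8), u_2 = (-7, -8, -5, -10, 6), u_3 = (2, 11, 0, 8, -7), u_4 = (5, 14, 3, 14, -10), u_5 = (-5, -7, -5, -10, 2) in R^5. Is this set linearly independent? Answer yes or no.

no

Form the matrix with these vectors as rows and row reduce.
R2 ← R2 + (7)·R1: [0, -127, 2, -108, 62]
R3 ← R3 − (2)·R1: [0, 45, -2, 36, -23]
R4 ← R4 − (5)·R1: [0, 99, -2, 84, -50]
R5 ← R5 + (5)·R1: [0, -92, 0, -80, 42]
R3 ← R3 + (45/127)·R2: [0, 0, -164/127, -288/127, -131/127]
R4 ← R4 + (99/127)·R2: [0, 0, -56/127, -24/127, -212/127]
R5 ← R5 − (92/127)·R2: [0, 0, -184/127, -224/127, -370/127]
R4 ← R4 − (14/41)·R3: [0, 0, 0, 24/41, -54/41]
R5 ← R5 − (46/41)·R3: [0, 0, 0, 32/41, -72/41]
R5 ← R5 − (4/3)·R4: [0, 0, 0, 0, 0]
4 nonzero rows, so the 5 vectors span a space of dimension 4.
Since 4 < 5, the vectors are linearly dependent.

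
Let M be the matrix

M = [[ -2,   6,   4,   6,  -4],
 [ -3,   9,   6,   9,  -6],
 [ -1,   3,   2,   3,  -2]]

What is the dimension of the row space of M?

Row reduce to echelon form.
R2 ← R2 − (3/2)·R1: [0, 0, 0, 0, 0]
R3 ← R3 − (1/2)·R1: [0, 0, 0, 0, 0]
Echelon form has 1 nonzero row, so rank(M) = 1.
The row space has dimension equal to the rank: 1.

1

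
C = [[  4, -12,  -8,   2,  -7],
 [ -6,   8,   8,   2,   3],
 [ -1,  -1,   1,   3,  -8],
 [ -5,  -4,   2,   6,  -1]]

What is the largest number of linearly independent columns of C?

3

Row reduce to echelon form.
R2 ← R2 + (3/2)·R1: [0, -10, -4, 5, -15/2]
R3 ← R3 + (1/4)·R1: [0, -4, -1, 7/2, -39/4]
R4 ← R4 + (5/4)·R1: [0, -19, -8, 17/2, -39/4]
R3 ← R3 − (2/5)·R2: [0, 0, 3/5, 3/2, -27/4]
R4 ← R4 − (19/10)·R2: [0, 0, -2/5, -1, 9/2]
R4 ← R4 + (2/3)·R3: [0, 0, 0, 0, 0]
Echelon form has 3 nonzero rows, so rank(C) = 3.
The rank gives the maximum number of linearly independent columns: 3.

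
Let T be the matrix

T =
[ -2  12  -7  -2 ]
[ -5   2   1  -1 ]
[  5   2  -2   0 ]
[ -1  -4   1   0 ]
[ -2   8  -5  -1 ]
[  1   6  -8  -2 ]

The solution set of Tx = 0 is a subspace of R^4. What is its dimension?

0

Row reduce to echelon form.
R2 ← R2 − (5/2)·R1: [0, -28, 37/2, 4]
R3 ← R3 + (5/2)·R1: [0, 32, -39/2, -5]
R4 ← R4 − (1/2)·R1: [0, -10, 9/2, 1]
R5 ← R5 − R1: [0, -4, 2, 1]
R6 ← R6 + (1/2)·R1: [0, 12, -23/2, -3]
R3 ← R3 + (8/7)·R2: [0, 0, 23/14, -3/7]
R4 ← R4 − (5/14)·R2: [0, 0, -59/28, -3/7]
R5 ← R5 − (1/7)·R2: [0, 0, -9/14, 3/7]
R6 ← R6 + (3/7)·R2: [0, 0, -25/7, -9/7]
R4 ← R4 + (59/46)·R3: [0, 0, 0, -45/46]
R5 ← R5 + (9/23)·R3: [0, 0, 0, 6/23]
R6 ← R6 + (50/23)·R3: [0, 0, 0, -51/23]
R5 ← R5 + (4/15)·R4: [0, 0, 0, 0]
R6 ← R6 − (34/15)·R4: [0, 0, 0, 0]
4 nonzero rows, so rank(T) = 4.
T has 4 columns; by rank–nullity, nullity = 4 − 4 = 0.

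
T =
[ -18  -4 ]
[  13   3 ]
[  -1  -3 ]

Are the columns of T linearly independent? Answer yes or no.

Row reduce T to echelon form.
R2 ← R2 + (13/18)·R1: [0, 1/9]
R3 ← R3 − (1/18)·R1: [0, -25/9]
R3 ← R3 + (25)·R2: [0, 0]
2 pivots among 2 columns.
Every column is a pivot column, so the columns are linearly independent.

yes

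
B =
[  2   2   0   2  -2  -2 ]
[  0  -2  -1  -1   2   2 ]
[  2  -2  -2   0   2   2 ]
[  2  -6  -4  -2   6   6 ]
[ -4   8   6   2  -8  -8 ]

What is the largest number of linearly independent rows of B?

Row reduce to echelon form.
R3 ← R3 − R1: [0, -4, -2, -2, 4, 4]
R4 ← R4 − R1: [0, -8, -4, -4, 8, 8]
R5 ← R5 + (2)·R1: [0, 12, 6, 6, -12, -12]
R3 ← R3 − (2)·R2: [0, 0, 0, 0, 0, 0]
R4 ← R4 − (4)·R2: [0, 0, 0, 0, 0, 0]
R5 ← R5 + (6)·R2: [0, 0, 0, 0, 0, 0]
Echelon form has 2 nonzero rows, so rank(B) = 2.
The rank gives the maximum number of linearly independent rows: 2.

2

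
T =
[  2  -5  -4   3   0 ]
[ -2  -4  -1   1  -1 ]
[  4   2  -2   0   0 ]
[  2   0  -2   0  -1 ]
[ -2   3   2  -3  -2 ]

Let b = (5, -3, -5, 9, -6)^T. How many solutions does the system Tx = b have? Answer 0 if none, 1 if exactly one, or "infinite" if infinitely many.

Row reduce the augmented matrix [T | b].
R2 ← R2 + R1: [0, -9, -5, 4, -1, 2]
R3 ← R3 − (2)·R1: [0, 12, 6, -6, 0, -15]
R4 ← R4 − R1: [0, 5, 2, -3, -1, 4]
R5 ← R5 + R1: [0, -2, -2, 0, -2, -1]
R3 ← R3 + (4/3)·R2: [0, 0, -2/3, -2/3, -4/3, -37/3]
R4 ← R4 + (5/9)·R2: [0, 0, -7/9, -7/9, -14/9, 46/9]
R5 ← R5 − (2/9)·R2: [0, 0, -8/9, -8/9, -16/9, -13/9]
R4 ← R4 − (7/6)·R3: [0, 0, 0, 0, 0, 39/2]
R5 ← R5 − (4/3)·R3: [0, 0, 0, 0, 0, 15]
R5 ← R5 − (10/13)·R4: [0, 0, 0, 0, 0, 0]
The echelon form has 4 nonzero rows; the last pivot sits in the augmented column, so rank(T) = 3 but rank([T|b]) = 4.
Since the ranks differ, the system is inconsistent.
It has no solutions.

0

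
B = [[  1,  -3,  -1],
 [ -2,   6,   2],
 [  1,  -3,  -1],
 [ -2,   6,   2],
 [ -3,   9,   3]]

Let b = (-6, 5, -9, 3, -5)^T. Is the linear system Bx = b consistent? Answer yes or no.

Row reduce the augmented matrix [B | b].
R2 ← R2 + (2)·R1: [0, 0, 0, -7]
R3 ← R3 − R1: [0, 0, 0, -3]
R4 ← R4 + (2)·R1: [0, 0, 0, -9]
R5 ← R5 + (3)·R1: [0, 0, 0, -23]
R3 ← R3 − (3/7)·R2: [0, 0, 0, 0]
R4 ← R4 − (9/7)·R2: [0, 0, 0, 0]
R5 ← R5 − (23/7)·R2: [0, 0, 0, 0]
The echelon form has 2 nonzero rows; the last pivot sits in the augmented column, so rank(B) = 1 but rank([B|b]) = 2.
Since the ranks differ, the system is inconsistent.

no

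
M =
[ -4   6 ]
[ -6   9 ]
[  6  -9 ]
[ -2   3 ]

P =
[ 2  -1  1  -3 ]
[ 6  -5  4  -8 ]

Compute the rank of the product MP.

1

First compute MP:
[[ 28, -26,  20, -36],
 [ 42, -39,  30, -54],
 [-42,  39, -30,  54],
 [ 14, -13,  10, -18]]
Now row reduce the product.
R2 ← R2 − (3/2)·R1: [0, 0, 0, 0]
R3 ← R3 + (3/2)·R1: [0, 0, 0, 0]
R4 ← R4 − (1/2)·R1: [0, 0, 0, 0]
1 nonzero row, so rank(MP) = 1.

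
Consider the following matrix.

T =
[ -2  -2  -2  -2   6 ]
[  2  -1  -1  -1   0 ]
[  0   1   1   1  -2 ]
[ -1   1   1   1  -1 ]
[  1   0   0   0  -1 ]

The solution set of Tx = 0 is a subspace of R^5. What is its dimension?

Row reduce to echelon form.
R2 ← R2 + R1: [0, -3, -3, -3, 6]
R4 ← R4 − (1/2)·R1: [0, 2, 2, 2, -4]
R5 ← R5 + (1/2)·R1: [0, -1, -1, -1, 2]
R3 ← R3 + (1/3)·R2: [0, 0, 0, 0, 0]
R4 ← R4 + (2/3)·R2: [0, 0, 0, 0, 0]
R5 ← R5 − (1/3)·R2: [0, 0, 0, 0, 0]
2 nonzero rows, so rank(T) = 2.
T has 5 columns; by rank–nullity, nullity = 5 − 2 = 3.

3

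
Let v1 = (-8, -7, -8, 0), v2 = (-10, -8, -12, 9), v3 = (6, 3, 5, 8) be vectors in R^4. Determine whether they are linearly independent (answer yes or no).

yes

Form the matrix with these vectors as rows and row reduce.
R2 ← R2 − (5/4)·R1: [0, 3/4, -2, 9]
R3 ← R3 + (3/4)·R1: [0, -9/4, -1, 8]
R3 ← R3 + (3)·R2: [0, 0, -7, 35]
3 nonzero rows, so the 3 vectors span a space of dimension 3.
Since 3 = 3, the vectors are linearly independent.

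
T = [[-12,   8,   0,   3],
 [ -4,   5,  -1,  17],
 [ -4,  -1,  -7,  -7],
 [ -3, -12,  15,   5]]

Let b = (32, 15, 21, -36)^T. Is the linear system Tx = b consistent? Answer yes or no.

yes

Row reduce the augmented matrix [T | b].
R2 ← R2 − (1/3)·R1: [0, 7/3, -1, 16, 13/3]
R3 ← R3 − (1/3)·R1: [0, -11/3, -7, -8, 31/3]
R4 ← R4 − (1/4)·R1: [0, -14, 15, 17/4, -44]
R3 ← R3 + (11/7)·R2: [0, 0, -60/7, 120/7, 120/7]
R4 ← R4 + (6)·R2: [0, 0, 9, 401/4, -18]
R4 ← R4 + (21/20)·R3: [0, 0, 0, 473/4, 0]
The echelon form has 4 nonzero rows, and every pivot lies in the first 4 columns, so rank(T) = rank([T|b]) = 4.
The system is consistent.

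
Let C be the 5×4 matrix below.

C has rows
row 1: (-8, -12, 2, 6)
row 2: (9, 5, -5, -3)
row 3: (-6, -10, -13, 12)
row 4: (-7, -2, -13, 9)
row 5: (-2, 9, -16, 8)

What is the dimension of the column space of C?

Row reduce to echelon form.
R2 ← R2 + (9/8)·R1: [0, -17/2, -11/4, 15/4]
R3 ← R3 − (3/4)·R1: [0, -1, -29/2, 15/2]
R4 ← R4 − (7/8)·R1: [0, 17/2, -59/4, 15/4]
R5 ← R5 − (1/4)·R1: [0, 12, -33/2, 13/2]
R3 ← R3 − (2/17)·R2: [0, 0, -241/17, 120/17]
R4 ← R4 + R2: [0, 0, -35/2, 15/2]
R5 ← R5 + (24/17)·R2: [0, 0, -693/34, 401/34]
R4 ← R4 − (595/482)·R3: [0, 0, 0, -585/482]
R5 ← R5 − (693/482)·R3: [0, 0, 0, 793/482]
R5 ← R5 + (61/45)·R4: [0, 0, 0, 0]
Echelon form has 4 nonzero rows, so rank(C) = 4.
The column space has dimension equal to the rank: 4.

4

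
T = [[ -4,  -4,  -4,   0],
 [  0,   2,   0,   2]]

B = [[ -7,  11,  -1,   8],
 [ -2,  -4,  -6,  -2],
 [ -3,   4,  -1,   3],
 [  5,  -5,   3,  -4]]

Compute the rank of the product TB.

2

First compute TB:
[[ 48, -44,  32, -36],
 [  6, -18,  -6, -12]]
Now row reduce the product.
R2 ← R2 − (1/8)·R1: [0, -25/2, -10, -15/2]
2 nonzero rows, so rank(TB) = 2.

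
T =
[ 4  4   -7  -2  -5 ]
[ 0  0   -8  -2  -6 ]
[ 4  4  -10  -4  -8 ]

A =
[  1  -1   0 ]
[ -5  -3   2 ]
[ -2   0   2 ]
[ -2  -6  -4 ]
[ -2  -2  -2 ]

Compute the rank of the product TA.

First compute TA:
[[ 12,   6,  12],
 [ 32,  24,   4],
 [ 28,  24,  20]]
Now row reduce the product.
R2 ← R2 − (8/3)·R1: [0, 8, -28]
R3 ← R3 − (7/3)·R1: [0, 10, -8]
R3 ← R3 − (5/4)·R2: [0, 0, 27]
3 nonzero rows, so rank(TA) = 3.

3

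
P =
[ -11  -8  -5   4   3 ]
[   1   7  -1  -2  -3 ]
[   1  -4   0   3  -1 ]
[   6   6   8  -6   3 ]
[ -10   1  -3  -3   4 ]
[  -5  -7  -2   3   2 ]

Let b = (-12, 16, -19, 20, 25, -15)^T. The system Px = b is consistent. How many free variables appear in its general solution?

Row reduce the augmented matrix [P | b].
R2 ← R2 + (1/11)·R1: [0, 69/11, -16/11, -18/11, -30/11, 164/11]
R3 ← R3 + (1/11)·R1: [0, -52/11, -5/11, 37/11, -8/11, -221/11]
R4 ← R4 + (6/11)·R1: [0, 18/11, 58/11, -42/11, 51/11, 148/11]
R5 ← R5 − (10/11)·R1: [0, 91/11, 17/11, -73/11, 14/11, 395/11]
R6 ← R6 − (5/11)·R1: [0, -37/11, 3/11, 13/11, 7/11, -105/11]
R3 ← R3 + (52/69)·R2: [0, 0, -107/69, 49/23, -64/23, -611/69]
R4 ← R4 − (6/23)·R2: [0, 0, 130/23, -78/23, 123/23, 220/23]
R5 ← R5 − (91/69)·R2: [0, 0, 239/69, -103/23, 112/23, 1121/69]
R6 ← R6 + (37/69)·R2: [0, 0, -35/69, 7/23, -19/23, -107/69]
R4 ← R4 + (390/107)·R3: [0, 0, 0, 468/107, -513/107, -2430/107]
R5 ← R5 + (239/107)·R3: [0, 0, 0, 30/107, -144/107, -378/107]
R6 ← R6 − (35/107)·R3: [0, 0, 0, -42/107, 9/107, 144/107]
R5 ← R5 − (5/78)·R4: [0, 0, 0, 0, -27/26, -27/13]
R6 ← R6 + (7/78)·R4: [0, 0, 0, 0, -9/26, -9/13]
R6 ← R6 − (1/3)·R5: [0, 0, 0, 0, 0, 0]
The echelon form has 5 nonzero rows, and every pivot lies in the first 5 columns, so rank(P) = rank([P|b]) = 5.
The system is consistent.
Free variables = (unknowns) − (rank) = 5 − 5 = 0.

0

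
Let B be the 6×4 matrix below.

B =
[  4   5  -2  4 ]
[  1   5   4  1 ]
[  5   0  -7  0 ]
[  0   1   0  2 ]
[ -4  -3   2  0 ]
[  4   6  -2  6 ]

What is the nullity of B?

Row reduce to echelon form.
R2 ← R2 − (1/4)·R1: [0, 15/4, 9/2, 0]
R3 ← R3 − (5/4)·R1: [0, -25/4, -9/2, -5]
R5 ← R5 + R1: [0, 2, 0, 4]
R6 ← R6 − R1: [0, 1, 0, 2]
R3 ← R3 + (5/3)·R2: [0, 0, 3, -5]
R4 ← R4 − (4/15)·R2: [0, 0, -6/5, 2]
R5 ← R5 − (8/15)·R2: [0, 0, -12/5, 4]
R6 ← R6 − (4/15)·R2: [0, 0, -6/5, 2]
R4 ← R4 + (2/5)·R3: [0, 0, 0, 0]
R5 ← R5 + (4/5)·R3: [0, 0, 0, 0]
R6 ← R6 + (2/5)·R3: [0, 0, 0, 0]
3 nonzero rows, so rank(B) = 3.
B has 4 columns; by rank–nullity, nullity = 4 − 3 = 1.

1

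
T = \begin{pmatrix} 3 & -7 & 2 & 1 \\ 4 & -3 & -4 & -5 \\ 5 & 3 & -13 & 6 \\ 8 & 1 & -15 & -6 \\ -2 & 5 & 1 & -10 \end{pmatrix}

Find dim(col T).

4

Row reduce to echelon form.
R2 ← R2 − (4/3)·R1: [0, 19/3, -20/3, -19/3]
R3 ← R3 − (5/3)·R1: [0, 44/3, -49/3, 13/3]
R4 ← R4 − (8/3)·R1: [0, 59/3, -61/3, -26/3]
R5 ← R5 + (2/3)·R1: [0, 1/3, 7/3, -28/3]
R3 ← R3 − (44/19)·R2: [0, 0, -17/19, 19]
R4 ← R4 − (59/19)·R2: [0, 0, 7/19, 11]
R5 ← R5 − (1/19)·R2: [0, 0, 51/19, -9]
R4 ← R4 + (7/17)·R3: [0, 0, 0, 320/17]
R5 ← R5 + (3)·R3: [0, 0, 0, 48]
R5 ← R5 − (51/20)·R4: [0, 0, 0, 0]
Echelon form has 4 nonzero rows, so rank(T) = 4.
The column space has dimension equal to the rank: 4.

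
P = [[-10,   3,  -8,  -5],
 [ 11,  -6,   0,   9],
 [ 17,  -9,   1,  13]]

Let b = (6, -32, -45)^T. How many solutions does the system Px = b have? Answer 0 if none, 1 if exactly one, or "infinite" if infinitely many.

Row reduce the augmented matrix [P | b].
R2 ← R2 + (11/10)·R1: [0, -27/10, -44/5, 7/2, -127/5]
R3 ← R3 + (17/10)·R1: [0, -39/10, -63/5, 9/2, -174/5]
R3 ← R3 − (13/9)·R2: [0, 0, 1/9, -5/9, 17/9]
The echelon form has 3 nonzero rows, and every pivot lies in the first 4 columns, so rank(P) = rank([P|b]) = 3.
The system is consistent.
rank = 3 < 4 unknowns, so there are infinitely many solutions.

infinite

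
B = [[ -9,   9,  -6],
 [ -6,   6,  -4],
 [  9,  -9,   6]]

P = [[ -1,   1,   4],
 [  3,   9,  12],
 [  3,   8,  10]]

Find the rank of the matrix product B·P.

1

First compute BP:
[[ 18,  24,  12],
 [ 12,  16,   8],
 [-18, -24, -12]]
Now row reduce the product.
R2 ← R2 − (2/3)·R1: [0, 0, 0]
R3 ← R3 + R1: [0, 0, 0]
1 nonzero row, so rank(BP) = 1.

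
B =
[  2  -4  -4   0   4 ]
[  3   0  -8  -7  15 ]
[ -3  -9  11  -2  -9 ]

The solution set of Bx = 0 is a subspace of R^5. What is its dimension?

2

Row reduce to echelon form.
R2 ← R2 − (3/2)·R1: [0, 6, -2, -7, 9]
R3 ← R3 + (3/2)·R1: [0, -15, 5, -2, -3]
R3 ← R3 + (5/2)·R2: [0, 0, 0, -39/2, 39/2]
3 nonzero rows, so rank(B) = 3.
B has 5 columns; by rank–nullity, nullity = 5 − 3 = 2.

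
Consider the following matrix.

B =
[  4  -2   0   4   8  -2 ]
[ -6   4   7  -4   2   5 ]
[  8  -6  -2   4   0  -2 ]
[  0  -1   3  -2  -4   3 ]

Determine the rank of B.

3

Row reduce to echelon form.
R2 ← R2 + (3/2)·R1: [0, 1, 7, 2, 14, 2]
R3 ← R3 − (2)·R1: [0, -2, -2, -4, -16, 2]
R3 ← R3 + (2)·R2: [0, 0, 12, 0, 12, 6]
R4 ← R4 + R2: [0, 0, 10, 0, 10, 5]
R4 ← R4 − (5/6)·R3: [0, 0, 0, 0, 0, 0]
Echelon form has 3 nonzero rows, so rank(B) = 3.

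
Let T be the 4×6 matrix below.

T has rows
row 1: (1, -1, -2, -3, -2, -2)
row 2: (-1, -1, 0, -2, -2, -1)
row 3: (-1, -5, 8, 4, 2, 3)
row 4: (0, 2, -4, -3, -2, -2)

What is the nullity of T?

Row reduce to echelon form.
R2 ← R2 + R1: [0, -2, -2, -5, -4, -3]
R3 ← R3 + R1: [0, -6, 6, 1, 0, 1]
R3 ← R3 − (3)·R2: [0, 0, 12, 16, 12, 10]
R4 ← R4 + R2: [0, 0, -6, -8, -6, -5]
R4 ← R4 + (1/2)·R3: [0, 0, 0, 0, 0, 0]
3 nonzero rows, so rank(T) = 3.
T has 6 columns; by rank–nullity, nullity = 6 − 3 = 3.

3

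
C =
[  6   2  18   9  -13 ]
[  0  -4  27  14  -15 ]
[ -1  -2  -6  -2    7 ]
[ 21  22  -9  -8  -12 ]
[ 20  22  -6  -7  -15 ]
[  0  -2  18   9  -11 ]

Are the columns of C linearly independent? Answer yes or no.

no

Row reduce C to echelon form.
R3 ← R3 + (1/6)·R1: [0, -5/3, -3, -1/2, 29/6]
R4 ← R4 − (7/2)·R1: [0, 15, -72, -79/2, 67/2]
R5 ← R5 − (10/3)·R1: [0, 46/3, -66, -37, 85/3]
R3 ← R3 − (5/12)·R2: [0, 0, -57/4, -19/3, 133/12]
R4 ← R4 + (15/4)·R2: [0, 0, 117/4, 13, -91/4]
R5 ← R5 + (23/6)·R2: [0, 0, 75/2, 50/3, -175/6]
R6 ← R6 − (1/2)·R2: [0, 0, 9/2, 2, -7/2]
R4 ← R4 + (39/19)·R3: [0, 0, 0, 0, 0]
R5 ← R5 + (50/19)·R3: [0, 0, 0, 0, 0]
R6 ← R6 + (6/19)·R3: [0, 0, 0, 0, 0]
3 pivots among 5 columns.
Only 3 < 5 pivot columns, so the columns are linearly dependent.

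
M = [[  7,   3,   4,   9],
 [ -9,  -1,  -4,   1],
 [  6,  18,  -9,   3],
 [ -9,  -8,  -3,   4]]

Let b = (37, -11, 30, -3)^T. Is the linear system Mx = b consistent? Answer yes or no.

Row reduce the augmented matrix [M | b].
R2 ← R2 + (9/7)·R1: [0, 20/7, 8/7, 88/7, 256/7]
R3 ← R3 − (6/7)·R1: [0, 108/7, -87/7, -33/7, -12/7]
R4 ← R4 + (9/7)·R1: [0, -29/7, 15/7, 109/7, 312/7]
R3 ← R3 − (27/5)·R2: [0, 0, -93/5, -363/5, -996/5]
R4 ← R4 + (29/20)·R2: [0, 0, 19/5, 169/5, 488/5]
R4 ← R4 + (19/93)·R3: [0, 0, 0, 588/31, 1764/31]
The echelon form has 4 nonzero rows, and every pivot lies in the first 4 columns, so rank(M) = rank([M|b]) = 4.
The system is consistent.

yes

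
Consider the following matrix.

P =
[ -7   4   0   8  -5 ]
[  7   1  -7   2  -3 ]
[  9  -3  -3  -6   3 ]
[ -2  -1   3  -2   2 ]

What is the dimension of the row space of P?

Row reduce to echelon form.
R2 ← R2 + R1: [0, 5, -7, 10, -8]
R3 ← R3 + (9/7)·R1: [0, 15/7, -3, 30/7, -24/7]
R4 ← R4 − (2/7)·R1: [0, -15/7, 3, -30/7, 24/7]
R3 ← R3 − (3/7)·R2: [0, 0, 0, 0, 0]
R4 ← R4 + (3/7)·R2: [0, 0, 0, 0, 0]
Echelon form has 2 nonzero rows, so rank(P) = 2.
The row space has dimension equal to the rank: 2.

2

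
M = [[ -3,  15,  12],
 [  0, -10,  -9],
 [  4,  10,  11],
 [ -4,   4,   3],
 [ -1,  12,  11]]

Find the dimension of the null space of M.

0

Row reduce to echelon form.
R3 ← R3 + (4/3)·R1: [0, 30, 27]
R4 ← R4 − (4/3)·R1: [0, -16, -13]
R5 ← R5 − (1/3)·R1: [0, 7, 7]
R3 ← R3 + (3)·R2: [0, 0, 0]
R4 ← R4 − (8/5)·R2: [0, 0, 7/5]
R5 ← R5 + (7/10)·R2: [0, 0, 7/10]
Swap R3 ↔ R4
R5 ← R5 − (1/2)·R3: [0, 0, 0]
3 nonzero rows, so rank(M) = 3.
M has 3 columns; by rank–nullity, nullity = 3 − 3 = 0.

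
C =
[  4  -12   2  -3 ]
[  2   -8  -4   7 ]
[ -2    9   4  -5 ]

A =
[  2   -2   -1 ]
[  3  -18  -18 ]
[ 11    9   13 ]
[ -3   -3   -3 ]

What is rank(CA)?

3

First compute CA:
[[  3, 235, 247],
 [-85,  83,  69],
 [ 82, -107, -93]]
Now row reduce the product.
R2 ← R2 + (85/3)·R1: [0, 20224/3, 21202/3]
R3 ← R3 − (82/3)·R1: [0, -19591/3, -20533/3]
R3 ← R3 + (19591/20224)·R2: [0, 0, 18165/10112]
3 nonzero rows, so rank(CA) = 3.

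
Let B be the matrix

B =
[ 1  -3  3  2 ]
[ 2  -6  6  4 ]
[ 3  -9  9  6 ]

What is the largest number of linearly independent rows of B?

1

Row reduce to echelon form.
R2 ← R2 − (2)·R1: [0, 0, 0, 0]
R3 ← R3 − (3)·R1: [0, 0, 0, 0]
Echelon form has 1 nonzero row, so rank(B) = 1.
The rank gives the maximum number of linearly independent rows: 1.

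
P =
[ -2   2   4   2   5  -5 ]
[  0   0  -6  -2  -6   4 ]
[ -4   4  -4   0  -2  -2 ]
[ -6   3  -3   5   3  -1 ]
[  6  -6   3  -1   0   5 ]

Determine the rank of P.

3

Row reduce to echelon form.
R3 ← R3 − (2)·R1: [0, 0, -12, -4, -12, 8]
R4 ← R4 − (3)·R1: [0, -3, -15, -1, -12, 14]
R5 ← R5 + (3)·R1: [0, 0, 15, 5, 15, -10]
Swap R2 ↔ R4
R4 ← R4 − (1/2)·R3: [0, 0, 0, 0, 0, 0]
R5 ← R5 + (5/4)·R3: [0, 0, 0, 0, 0, 0]
Echelon form has 3 nonzero rows, so rank(P) = 3.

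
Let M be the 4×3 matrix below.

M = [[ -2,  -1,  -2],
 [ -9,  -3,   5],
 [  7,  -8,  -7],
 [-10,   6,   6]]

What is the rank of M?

Row reduce to echelon form.
R2 ← R2 − (9/2)·R1: [0, 3/2, 14]
R3 ← R3 + (7/2)·R1: [0, -23/2, -14]
R4 ← R4 − (5)·R1: [0, 11, 16]
R3 ← R3 + (23/3)·R2: [0, 0, 280/3]
R4 ← R4 − (22/3)·R2: [0, 0, -260/3]
R4 ← R4 + (13/14)·R3: [0, 0, 0]
Echelon form has 3 nonzero rows, so rank(M) = 3.

3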